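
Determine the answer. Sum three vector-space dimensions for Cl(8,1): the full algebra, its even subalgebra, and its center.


n = 8 + 1 = 9
Total dim = 2^9 = 512
Even subalgebra dim = 2^8 = 256
n is odd, so center dim = 2
Sum = 512 + 256 + 2 = 770


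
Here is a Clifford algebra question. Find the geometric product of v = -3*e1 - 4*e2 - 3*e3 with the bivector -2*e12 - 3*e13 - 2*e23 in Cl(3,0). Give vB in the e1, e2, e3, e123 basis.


vB has grade-1 (vector) and grade-3 (trivector) parts: vB = (v _| B) + (v ^ B).
Vector part <vB>_1:
  e1: -v2*b12 - v3*b13 = -(-4)*(-2) - (-3)*(-3) = -17
  e2: v1*b12 - v3*b23 = (-3)*(-2) - (-3)*(-2) = 0
  e3: v1*b13 + v2*b23 = (-3)*(-3) + (-4)*(-2) = 17
Trivector part <vB>_3:
  e123: v1*b23 - v2*b13 + v3*b12 = (-3)*(-2) - (-4)*(-3) + (-3)*(-2) = 0
vB = -17*e1 + 0*e2 + 17*e3 + 0*e123


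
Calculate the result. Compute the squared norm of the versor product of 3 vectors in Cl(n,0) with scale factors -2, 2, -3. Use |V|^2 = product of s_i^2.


Each vector v_i has |v_i|^2 = s_i^2
Squared scales: (-2)^2 = 4, 2^2 = 4, (-3)^2 = 9
|V|^2 = 4 * 4 * 9
= 144


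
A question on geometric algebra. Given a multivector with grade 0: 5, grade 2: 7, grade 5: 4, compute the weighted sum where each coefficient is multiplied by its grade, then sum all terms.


Grade-weighted sum = sum of grade_k * coefficient_k
0*5 = 0
2*7 = 14
5*4 = 20
Total = 0 + 14 + 20 = 34


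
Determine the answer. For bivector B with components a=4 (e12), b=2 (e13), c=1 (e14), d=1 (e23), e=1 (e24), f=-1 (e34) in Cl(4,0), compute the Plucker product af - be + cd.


Plucker relation: af - be + cd
a*f = 4*(-1) = -4
b*e = 2*1 = 2
c*d = 1*1 = 1
af - be + cd = -4 - 2 + 1
= -5


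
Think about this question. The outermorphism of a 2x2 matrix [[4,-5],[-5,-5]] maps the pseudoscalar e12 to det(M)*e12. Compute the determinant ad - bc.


The outermorphism of a linear map f sends e1^e2 to f(e1)^f(e2).
f(e1) = 4*e1 - 5*e2
f(e2) = -5*e1 - 5*e2
f(e1) ^ f(e2) = (4*e1 - 5*e2) ^ (-5*e1 - 5*e2)
= 4*(-5)*e12 + (-5)*(-5)*e21
= (-20 - 25)*e12
= -45*e12
Coefficient = -45


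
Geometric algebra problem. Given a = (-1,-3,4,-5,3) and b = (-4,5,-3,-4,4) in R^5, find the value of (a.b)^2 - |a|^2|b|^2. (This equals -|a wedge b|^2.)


a . b = (-1)*(-4) + (-3)*5 + 4*(-3) + (-5)*(-4) + 3*4
= 4 + (-15) + (-12) + 20 + 12 = 9
|a|^2 = (-1)^2 + (-3)^2 + 4^2 + (-5)^2 + 3^2 = 60
|b|^2 = (-4)^2 + 5^2 + (-3)^2 + (-4)^2 + 4^2 = 82
(a.b)^2 = 9^2 = 81
|a|^2 * |b|^2 = 60 * 82 = 4920
Result = 81 - 4920 = -4839


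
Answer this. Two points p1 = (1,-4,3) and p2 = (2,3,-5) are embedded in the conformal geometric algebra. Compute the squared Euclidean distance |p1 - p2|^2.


p1 - p2 = (-1, -7, 8)
|p1 - p2|^2 = (-1)^2 + (-7)^2 + 8^2
= 1 + 49 + 64
= 114


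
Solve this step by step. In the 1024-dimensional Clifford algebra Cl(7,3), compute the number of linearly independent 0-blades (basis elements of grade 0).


Number of grade-k basis blades in Cl(p,q) with n = p + q is C(n, k).
n = 7 + 3 = 10
C(10, 0) = 10! / (0! * 10!)
= 3628800 / (1 * 3628800)
= 1


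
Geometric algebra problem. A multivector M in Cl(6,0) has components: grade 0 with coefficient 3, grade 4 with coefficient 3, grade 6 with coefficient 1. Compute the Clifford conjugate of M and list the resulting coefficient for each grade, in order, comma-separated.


Clifford conjugate sign for grade k: (-1)^(k(k+1)/2)
Grade 0: (-1)^(0*1/2) = (-1)^0 = 1, coeff 3 -> 3
Grade 4: (-1)^(4*5/2) = (-1)^10 = 1, coeff 3 -> 3
Grade 6: (-1)^(6*7/2) = (-1)^21 = -1, coeff 1 -> -1
Conjugated coefficients: 3, 3, -1


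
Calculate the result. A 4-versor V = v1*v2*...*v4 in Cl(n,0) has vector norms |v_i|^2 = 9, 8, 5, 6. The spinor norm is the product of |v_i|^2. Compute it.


Spinor norm N(V) = |v1|^2 * |v2|^2 * ... * |v4|^2
= 9 * 8 * 5 * 6
Running product: 9, 72, 360, 2160
N(V) = 2160


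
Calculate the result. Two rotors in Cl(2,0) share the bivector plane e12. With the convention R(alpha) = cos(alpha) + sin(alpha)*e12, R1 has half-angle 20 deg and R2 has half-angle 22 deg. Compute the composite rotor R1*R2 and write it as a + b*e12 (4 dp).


Same-plane rotors commute and their half-angles add:
R1*R2 = cos(a1 + a2) + sin(a1 + a2)*e12.
a1 + a2 = 20 + 22 = 42 deg
cos(42 deg) = 0.7431
sin(42 deg) = 0.6691
R1*R2 = 0.7431 + 0.6691*e12


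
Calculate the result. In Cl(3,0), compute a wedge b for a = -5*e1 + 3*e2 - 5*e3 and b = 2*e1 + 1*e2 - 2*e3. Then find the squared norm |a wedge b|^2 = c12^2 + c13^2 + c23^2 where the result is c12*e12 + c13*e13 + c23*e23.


a wedge b = (a1*b2 - a2*b1)*e12 + (a1*b3 - a3*b1)*e13 + (a2*b3 - a3*b2)*e23
e12 coeff: (-5)*1 - 3*2 = -5 - 6 = -11
e13 coeff: (-5)*(-2) - (-5)*2 = 10 - (-10) = 20
e23 coeff: 3*(-2) - (-5)*1 = -6 - (-5) = -1
|a wedge b|^2 = (-11)^2 + 20^2 + (-1)^2
= 121 + 400 + 1
= 522


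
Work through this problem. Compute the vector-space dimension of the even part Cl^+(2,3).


Even subalgebra dimension = 2^(n-1)
n = 2 + 3 = 5
2^(5 - 1) = 2^4 = 16
Verification: sum of C(5,k) for even k = 1 + 10 + 5 = 16
Result = 16


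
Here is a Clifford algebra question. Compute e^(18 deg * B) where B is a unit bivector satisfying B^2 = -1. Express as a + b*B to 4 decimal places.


For a unit bivector B with B^2 = -1, the exponential series gives
e^(theta*B) = cos(theta) + sin(theta)*B (the GA analogue of Euler's formula).
theta = 18 degrees = 0.314159 rad
cos(18 deg) = 0.9511
sin(18 deg) = 0.3090
exp(theta*B) = 0.9511 + 0.3090*B


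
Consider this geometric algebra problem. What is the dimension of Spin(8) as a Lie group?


Spin(n) double-covers SO(n); both have Lie algebra so(n) of dimension n(n-1)/2.
n = 8
n(n-1) = 8 * 7 = 56
dim Spin(8) = 56/2 = 28


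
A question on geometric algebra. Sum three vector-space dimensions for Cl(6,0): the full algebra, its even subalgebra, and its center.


n = 6 + 0 = 6
Total dim = 2^6 = 64
Even subalgebra dim = 2^5 = 32
n is even, so center dim = 1
Sum = 64 + 32 + 1 = 97


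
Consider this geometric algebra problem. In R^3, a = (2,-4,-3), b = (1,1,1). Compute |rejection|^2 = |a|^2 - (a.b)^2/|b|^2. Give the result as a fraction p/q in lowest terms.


|a|^2 = 2^2 + (-4)^2 + (-3)^2 = 29
|b|^2 = 1^2 + 1^2 + 1^2 = 3
a . b = 2*1 + (-4)*1 + (-3)*1 = -5
(a.b)^2 = (-5)^2 = 25
|rej|^2 = 29 - 25/3
= (87 - 25)/3
= 62/3
In lowest terms: 62/3


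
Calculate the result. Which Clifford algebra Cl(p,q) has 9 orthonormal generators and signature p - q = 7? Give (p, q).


We need p + q = 9 and p - q = 7.
Adding: 2p = 9 + 7 = 16, so p = 8.
Then q = 9 - 8 = 1.
(p, q) = (8, 1)


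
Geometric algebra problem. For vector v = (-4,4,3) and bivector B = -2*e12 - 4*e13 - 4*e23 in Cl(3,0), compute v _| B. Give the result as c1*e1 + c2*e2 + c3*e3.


Left contraction v _| B = <vB>_1 (grade-1 part of the geometric product vB).
Using e1_|e12 = e2, e2_|e12 = -e1, e1_|e13 = e3, e3_|e13 = -e1, e2_|e23 = e3, e3_|e23 = -e2:
e1 coeff: -v2*b12 - v3*b13 = -(4)*(-2) - (3)*(-4) = 20
e2 coeff: v1*b12 - v3*b23 = (-4)*(-2) - (3)*(-4) = 20
e3 coeff: v1*b13 + v2*b23 = (-4)*(-4) + (4)*(-4) = 0
v _| B = 20*e1 + 20*e2 + 0*e3


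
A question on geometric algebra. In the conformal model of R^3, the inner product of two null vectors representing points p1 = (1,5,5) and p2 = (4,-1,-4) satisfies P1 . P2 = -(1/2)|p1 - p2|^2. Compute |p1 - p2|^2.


p1 - p2 = (-3, 6, 9)
|p1 - p2|^2 = (-3)^2 + 6^2 + 9^2
= 9 + 36 + 81
= 126


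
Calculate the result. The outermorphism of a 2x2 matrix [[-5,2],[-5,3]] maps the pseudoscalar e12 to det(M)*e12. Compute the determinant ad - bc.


The outermorphism of a linear map f sends e1^e2 to f(e1)^f(e2).
f(e1) = -5*e1 - 5*e2
f(e2) = 2*e1 + 3*e2
f(e1) ^ f(e2) = (-5*e1 - 5*e2) ^ (2*e1 + 3*e2)
= (-5)*3*e12 + (-5)*2*e21
= (-15 - (-10))*e12
= -5*e12
Coefficient = -5


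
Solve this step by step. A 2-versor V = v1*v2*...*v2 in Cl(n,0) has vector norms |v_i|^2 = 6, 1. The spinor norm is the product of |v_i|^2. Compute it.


Spinor norm N(V) = |v1|^2 * |v2|^2 * ... * |v2|^2
= 6 * 1
Running product: 6, 6
N(V) = 6


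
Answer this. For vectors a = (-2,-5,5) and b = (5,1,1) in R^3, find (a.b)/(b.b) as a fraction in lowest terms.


Projection coefficient = (a . b) / (b . b)
a . b = (-2)*5 + (-5)*1 + 5*1
= -10 + (-5) + 5 = -10
b . b = 5^2 + 1^2 + 1^2
= 25 + 1 + 1 = 27
Coefficient = -10/27
In lowest terms: -10/27


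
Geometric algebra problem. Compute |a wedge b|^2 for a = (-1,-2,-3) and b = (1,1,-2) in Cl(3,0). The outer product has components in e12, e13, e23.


a wedge b = (a1*b2 - a2*b1)*e12 + (a1*b3 - a3*b1)*e13 + (a2*b3 - a3*b2)*e23
e12 coeff: (-1)*1 - (-2)*1 = -1 - (-2) = 1
e13 coeff: (-1)*(-2) - (-3)*1 = 2 - (-3) = 5
e23 coeff: (-2)*(-2) - (-3)*1 = 4 - (-3) = 7
|a wedge b|^2 = 1^2 + 5^2 + 7^2
= 1 + 25 + 49
= 75


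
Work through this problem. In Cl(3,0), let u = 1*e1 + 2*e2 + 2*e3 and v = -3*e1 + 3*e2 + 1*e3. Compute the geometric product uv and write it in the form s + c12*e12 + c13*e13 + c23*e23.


In Cl(3,0): e_i^2 = 1, e_ie_j = -e_je_i for i != j.
Scalar part = u . v = 1*(-3) + 2*3 + 2*1
= -3 + 6 + 2 = 5
e12 coeff = 1*3 - 2*(-3) = 3 - (-6) = 9
e13 coeff = 1*1 - 2*(-3) = 1 - (-6) = 7
e23 coeff = 2*1 - 2*3 = 2 - 6 = -4
uv = 5 + 9*e12 + 7*e13 - 4*e23


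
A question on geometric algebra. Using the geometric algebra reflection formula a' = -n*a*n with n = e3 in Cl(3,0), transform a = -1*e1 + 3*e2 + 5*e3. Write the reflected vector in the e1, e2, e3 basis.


Reflection formula: a' = -n*a*n, with n = e3 (unit vector, n^2 = 1).
For reflection through hyperplane perp to e3:
The component along e3 flips sign, others stay.
a = (-1, 3, 5)
a' = (-1, 3, -5)
a' = -1*e1 + 3*e2 - 5*e3


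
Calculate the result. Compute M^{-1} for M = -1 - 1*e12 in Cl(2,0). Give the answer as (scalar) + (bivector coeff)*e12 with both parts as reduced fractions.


M = -1 - 1*e12, where e12^2 = -1.
Since M commutes with its reverse ~M = a - b*e12, M * ~M = a^2 - b^2*e12^2 = a^2 + b^2.
So M^{-1} = ~M / (a^2 + b^2) = (a - b*e12)/(a^2 + b^2).
a^2 + b^2 = 1 + 1 = 2
Scalar part = -1/2 = -1/2
Bivector coeff = 1/2 = 1/2
M^{-1} = -1/2 + 1/2*e12


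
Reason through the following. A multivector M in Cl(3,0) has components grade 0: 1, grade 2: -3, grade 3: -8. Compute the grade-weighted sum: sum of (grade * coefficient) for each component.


Grade-weighted sum = sum of grade_k * coefficient_k
0*1 = 0
2*(-3) = -6
3*(-8) = -24
Total = 0 + (-6) + (-24) = -30


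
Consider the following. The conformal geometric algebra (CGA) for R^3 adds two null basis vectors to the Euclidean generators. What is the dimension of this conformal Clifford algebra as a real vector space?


The conformal model of R^3 uses Cl(4,1): the 3 Euclidean generators plus two extra orthogonal generators e+ (e+^2 = +1) and e- (e-^2 = -1), from which the null vectors e0, einf are built.
Number of generators m = 3 + 2 = 5.
dim Cl(p,q) = 2^m = 2^5 = 32


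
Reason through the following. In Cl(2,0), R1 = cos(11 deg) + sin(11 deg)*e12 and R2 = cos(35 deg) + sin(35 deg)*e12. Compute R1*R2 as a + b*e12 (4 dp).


Same-plane rotors commute and their half-angles add:
R1*R2 = cos(a1 + a2) + sin(a1 + a2)*e12.
a1 + a2 = 11 + 35 = 46 deg
cos(46 deg) = 0.6947
sin(46 deg) = 0.7193
R1*R2 = 0.6947 + 0.7193*e12


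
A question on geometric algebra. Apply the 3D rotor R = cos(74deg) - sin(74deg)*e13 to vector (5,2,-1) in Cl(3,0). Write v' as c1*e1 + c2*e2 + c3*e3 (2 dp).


Rotor R = cos(74deg) - sin(74deg)*e13
Rotation angle theta = 2 * 74 = 148 degrees in the e13 plane (e1 -> e3).
The component perpendicular to the plane (e2) is invariant: v'_2 = v2 = 2.00
cos(148deg) = -0.8480, sin(148deg) = 0.5299
v'_1 = v1*cos(theta) - v3*sin(theta) = 5*(-0.8480) - (-1)*0.5299 = -3.71
v'_3 = v1*sin(theta) + v3*cos(theta) = 5*0.5299 + (-1)*(-0.8480) = 3.50
v' = -3.71*e1 + 2.00*e2 + 3.50*e3


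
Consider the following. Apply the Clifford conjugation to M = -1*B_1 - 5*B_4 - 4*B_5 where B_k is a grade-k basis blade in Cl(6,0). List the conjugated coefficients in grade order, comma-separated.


Clifford conjugate sign for grade k: (-1)^(k(k+1)/2)
Grade 1: (-1)^(1*2/2) = (-1)^1 = -1, coeff -1 -> 1
Grade 4: (-1)^(4*5/2) = (-1)^10 = 1, coeff -5 -> -5
Grade 5: (-1)^(5*6/2) = (-1)^15 = -1, coeff -4 -> 4
Conjugated coefficients: 1, -5, 4


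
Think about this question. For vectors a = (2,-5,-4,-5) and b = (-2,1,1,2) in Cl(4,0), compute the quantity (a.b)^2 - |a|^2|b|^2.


a . b = 2*(-2) + (-5)*1 + (-4)*1 + (-5)*2
= -4 + (-5) + (-4) + (-10) = -23
|a|^2 = 2^2 + (-5)^2 + (-4)^2 + (-5)^2 = 70
|b|^2 = (-2)^2 + 1^2 + 1^2 + 2^2 = 10
(a.b)^2 = (-23)^2 = 529
|a|^2 * |b|^2 = 70 * 10 = 700
Result = 529 - 700 = -171


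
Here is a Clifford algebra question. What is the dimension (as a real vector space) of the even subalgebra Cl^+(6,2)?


Even subalgebra dimension = 2^(n-1)
n = 6 + 2 = 8
2^(8 - 1) = 2^7 = 128
Verification: sum of C(8,k) for even k = 1 + 28 + 70 + 28 + 1 = 128
Result = 128


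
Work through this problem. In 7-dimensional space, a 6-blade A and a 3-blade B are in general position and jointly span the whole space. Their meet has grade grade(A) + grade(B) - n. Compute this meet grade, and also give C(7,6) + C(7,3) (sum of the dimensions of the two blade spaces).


Meet grade = grade(A) + grade(B) - n
= 6 + 3 - 7 = 2
C(7,6) = 7
C(7,3) = 35
dim_A + dim_B = 7 + 35 = 42


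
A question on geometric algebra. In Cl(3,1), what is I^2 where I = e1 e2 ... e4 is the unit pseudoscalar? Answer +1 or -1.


The pseudoscalar I = e1...e_n (product of all n generators) of Cl(p,q) satisfies I^2 = (-1)^(q + n(n-1)/2).
p = 3, q = 1, n = p + q = 4
n(n-1)/2 = 4 * 3 / 2 = 6
Exponent = q + n(n-1)/2 = 1 + 6 = 7
I^2 = (-1)^7 = -1


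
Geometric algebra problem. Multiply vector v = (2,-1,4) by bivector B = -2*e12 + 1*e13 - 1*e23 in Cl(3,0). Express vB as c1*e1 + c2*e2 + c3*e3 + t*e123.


vB has grade-1 (vector) and grade-3 (trivector) parts: vB = (v _| B) + (v ^ B).
Vector part <vB>_1:
  e1: -v2*b12 - v3*b13 = -(-1)*(-2) - (4)*(1) = -6
  e2: v1*b12 - v3*b23 = (2)*(-2) - (4)*(-1) = 0
  e3: v1*b13 + v2*b23 = (2)*(1) + (-1)*(-1) = 3
Trivector part <vB>_3:
  e123: v1*b23 - v2*b13 + v3*b12 = (2)*(-1) - (-1)*(1) + (4)*(-2) = -9
vB = -6*e1 + 0*e2 + 3*e3 - 9*e123


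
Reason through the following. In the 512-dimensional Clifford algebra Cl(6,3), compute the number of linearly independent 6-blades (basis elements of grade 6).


Number of grade-k basis blades in Cl(p,q) with n = p + q is C(n, k).
n = 6 + 3 = 9
C(9, 6) = 9! / (6! * 3!)
= 362880 / (720 * 6)
= 84


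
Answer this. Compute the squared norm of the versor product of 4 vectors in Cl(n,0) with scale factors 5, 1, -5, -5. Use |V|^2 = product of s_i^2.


Each vector v_i has |v_i|^2 = s_i^2
Squared scales: 5^2 = 25, 1^2 = 1, (-5)^2 = 25, (-5)^2 = 25
|V|^2 = 25 * 1 * 25 * 25
= 15625


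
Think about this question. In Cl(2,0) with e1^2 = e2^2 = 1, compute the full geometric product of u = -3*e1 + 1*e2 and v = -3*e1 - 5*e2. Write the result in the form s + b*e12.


Expand: (-3*e1 + 1*e2)(-3*e1 - 5*e2)
= (-3)*(-3)*e1e1 + (-3)*(-5)*e1e2 + 1*(-3)*e2e1 + 1*(-5)*e2e2
Using e1^2 = e2^2 = 1, e2e1 = -e1e2:
Scalar part s = (-3)*(-3) + 1*(-5) = 9 + (-5) = 4
Bivector part b = (-3)*(-5) - 1*(-3) = 15 - (-3) = 18
uv = 4 + 18*e12


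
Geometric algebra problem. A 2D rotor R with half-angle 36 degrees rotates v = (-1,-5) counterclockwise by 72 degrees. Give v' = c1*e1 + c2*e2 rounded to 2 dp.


Rotor R = cos(36deg) - sin(36deg)*e12
Rotation angle theta = 2 * 36 = 72 degrees
v' = R*v*~R rotates v by theta.
cos(72deg) = 0.3090, sin(72deg) = 0.9511
v'_1 = -1*cos(72deg) - (-5)*sin(72deg)
= -1*0.3090 - (-5)*0.9511
= 4.45
v'_2 = -1*sin(72deg) + (-5)*cos(72deg)
= -1*0.9511 + (-5)*0.3090
= -2.50
v' = 4.45*e1 - 2.50*e2


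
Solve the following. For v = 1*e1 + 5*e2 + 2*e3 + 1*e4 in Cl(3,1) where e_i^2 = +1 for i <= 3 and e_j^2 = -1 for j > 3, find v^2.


v^2 = sum of c_i^2 * e_i^2
Positive signature terms (e_i^2 = +1): 1^2 + 5^2 + 2^2 = 30
Negative signature terms (e_j^2 = -1): 1^2 = 1
v^2 = 30 - 1 = 29


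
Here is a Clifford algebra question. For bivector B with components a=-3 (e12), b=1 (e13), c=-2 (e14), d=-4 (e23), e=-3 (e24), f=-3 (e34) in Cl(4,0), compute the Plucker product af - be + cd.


Plucker relation: af - be + cd
a*f = (-3)*(-3) = 9
b*e = 1*(-3) = -3
c*d = (-2)*(-4) = 8
af - be + cd = 9 - (-3) + 8
= 20


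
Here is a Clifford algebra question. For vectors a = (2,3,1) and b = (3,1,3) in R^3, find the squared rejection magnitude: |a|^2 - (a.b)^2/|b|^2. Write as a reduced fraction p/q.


|a|^2 = 2^2 + 3^2 + 1^2 = 14
|b|^2 = 3^2 + 1^2 + 3^2 = 19
a . b = 2*3 + 3*1 + 1*3 = 12
(a.b)^2 = 12^2 = 144
|rej|^2 = 14 - 144/19
= (266 - 144)/19
= 122/19
In lowest terms: 122/19


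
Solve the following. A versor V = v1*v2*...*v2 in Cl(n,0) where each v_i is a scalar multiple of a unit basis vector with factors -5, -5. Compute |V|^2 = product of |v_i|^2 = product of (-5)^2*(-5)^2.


Each vector v_i has |v_i|^2 = s_i^2
Squared scales: (-5)^2 = 25, (-5)^2 = 25
|V|^2 = 25 * 25
= 625


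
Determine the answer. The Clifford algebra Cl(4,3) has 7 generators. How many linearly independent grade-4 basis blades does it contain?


Number of grade-k basis blades in Cl(p,q) with n = p + q is C(n, k).
n = 4 + 3 = 7
C(7, 4) = 7! / (4! * 3!)
= 5040 / (24 * 6)
= 35


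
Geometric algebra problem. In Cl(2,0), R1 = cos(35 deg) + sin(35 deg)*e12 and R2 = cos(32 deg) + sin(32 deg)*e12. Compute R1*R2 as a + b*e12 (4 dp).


Same-plane rotors commute and their half-angles add:
R1*R2 = cos(a1 + a2) + sin(a1 + a2)*e12.
a1 + a2 = 35 + 32 = 67 deg
cos(67 deg) = 0.3907
sin(67 deg) = 0.9205
R1*R2 = 0.3907 + 0.9205*e12


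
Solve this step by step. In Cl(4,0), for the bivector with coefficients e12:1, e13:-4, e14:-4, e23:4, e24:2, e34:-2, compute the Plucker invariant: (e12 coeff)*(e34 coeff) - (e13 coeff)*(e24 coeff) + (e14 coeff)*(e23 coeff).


Plucker relation: af - be + cd
a*f = 1*(-2) = -2
b*e = (-4)*2 = -8
c*d = (-4)*4 = -16
af - be + cd = -2 - (-8) + (-16)
= -10


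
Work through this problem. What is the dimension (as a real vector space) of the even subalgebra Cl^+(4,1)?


Even subalgebra dimension = 2^(n-1)
n = 4 + 1 = 5
2^(5 - 1) = 2^4 = 16
Verification: sum of C(5,k) for even k = 1 + 10 + 5 = 16
Result = 16


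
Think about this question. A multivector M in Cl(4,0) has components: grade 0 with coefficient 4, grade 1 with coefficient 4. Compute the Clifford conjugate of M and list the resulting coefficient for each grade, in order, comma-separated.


Clifford conjugate sign for grade k: (-1)^(k(k+1)/2)
Grade 0: (-1)^(0*1/2) = (-1)^0 = 1, coeff 4 -> 4
Grade 1: (-1)^(1*2/2) = (-1)^1 = -1, coeff 4 -> -4
Conjugated coefficients: 4, -4


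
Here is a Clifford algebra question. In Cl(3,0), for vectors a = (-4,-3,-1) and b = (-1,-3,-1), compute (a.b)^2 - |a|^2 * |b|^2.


a . b = (-4)*(-1) + (-3)*(-3) + (-1)*(-1)
= 4 + 9 + 1 = 14
|a|^2 = (-4)^2 + (-3)^2 + (-1)^2 = 26
|b|^2 = (-1)^2 + (-3)^2 + (-1)^2 = 11
(a.b)^2 = 14^2 = 196
|a|^2 * |b|^2 = 26 * 11 = 286
Result = 196 - 286 = -90


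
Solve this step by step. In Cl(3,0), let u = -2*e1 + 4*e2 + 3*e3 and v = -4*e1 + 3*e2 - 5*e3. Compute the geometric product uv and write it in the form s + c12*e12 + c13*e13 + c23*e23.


In Cl(3,0): e_i^2 = 1, e_ie_j = -e_je_i for i != j.
Scalar part = u . v = (-2)*(-4) + 4*3 + 3*(-5)
= 8 + 12 + (-15) = 5
e12 coeff = (-2)*3 - 4*(-4) = -6 - (-16) = 10
e13 coeff = (-2)*(-5) - 3*(-4) = 10 - (-12) = 22
e23 coeff = 4*(-5) - 3*3 = -20 - 9 = -29
uv = 5 + 10*e12 + 22*e13 - 29*e23


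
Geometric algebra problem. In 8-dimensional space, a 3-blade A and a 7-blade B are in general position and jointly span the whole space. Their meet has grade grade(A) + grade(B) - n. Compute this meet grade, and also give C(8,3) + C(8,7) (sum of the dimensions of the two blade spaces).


Meet grade = grade(A) + grade(B) - n
= 3 + 7 - 8 = 2
C(8,3) = 56
C(8,7) = 8
dim_A + dim_B = 56 + 8 = 64


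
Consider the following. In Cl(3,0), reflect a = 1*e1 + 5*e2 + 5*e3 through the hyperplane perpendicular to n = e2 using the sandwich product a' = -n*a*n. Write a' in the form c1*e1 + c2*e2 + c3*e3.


Reflection formula: a' = -n*a*n, with n = e2 (unit vector, n^2 = 1).
For reflection through hyperplane perp to e2:
The component along e2 flips sign, others stay.
a = (1, 5, 5)
a' = (1, -5, 5)
a' = 1*e1 - 5*e2 + 5*e3


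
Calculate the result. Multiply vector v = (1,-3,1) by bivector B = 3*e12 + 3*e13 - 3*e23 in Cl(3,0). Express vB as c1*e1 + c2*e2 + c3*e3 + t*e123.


vB has grade-1 (vector) and grade-3 (trivector) parts: vB = (v _| B) + (v ^ B).
Vector part <vB>_1:
  e1: -v2*b12 - v3*b13 = -(-3)*(3) - (1)*(3) = 6
  e2: v1*b12 - v3*b23 = (1)*(3) - (1)*(-3) = 6
  e3: v1*b13 + v2*b23 = (1)*(3) + (-3)*(-3) = 12
Trivector part <vB>_3:
  e123: v1*b23 - v2*b13 + v3*b12 = (1)*(-3) - (-3)*(3) + (1)*(3) = 9
vB = 6*e1 + 6*e2 + 12*e3 + 9*e123


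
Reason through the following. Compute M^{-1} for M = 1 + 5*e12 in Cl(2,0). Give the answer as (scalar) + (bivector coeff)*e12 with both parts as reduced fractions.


M = 1 + 5*e12, where e12^2 = -1.
Since M commutes with its reverse ~M = a - b*e12, M * ~M = a^2 - b^2*e12^2 = a^2 + b^2.
So M^{-1} = ~M / (a^2 + b^2) = (a - b*e12)/(a^2 + b^2).
a^2 + b^2 = 1 + 25 = 26
Scalar part = 1/26 = 1/26
Bivector coeff = -5/26 = -5/26
M^{-1} = 1/26 - 5/26*e12


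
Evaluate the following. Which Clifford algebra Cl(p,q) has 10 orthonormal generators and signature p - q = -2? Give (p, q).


We need p + q = 10 and p - q = -2.
Adding: 2p = 10 + (-2) = 8, so p = 4.
Then q = 10 - 4 = 6.
(p, q) = (4, 6)


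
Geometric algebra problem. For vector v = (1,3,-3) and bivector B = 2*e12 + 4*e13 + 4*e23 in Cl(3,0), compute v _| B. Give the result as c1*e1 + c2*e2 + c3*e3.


Left contraction v _| B = <vB>_1 (grade-1 part of the geometric product vB).
Using e1_|e12 = e2, e2_|e12 = -e1, e1_|e13 = e3, e3_|e13 = -e1, e2_|e23 = e3, e3_|e23 = -e2:
e1 coeff: -v2*b12 - v3*b13 = -(3)*(2) - (-3)*(4) = 6
e2 coeff: v1*b12 - v3*b23 = (1)*(2) - (-3)*(4) = 14
e3 coeff: v1*b13 + v2*b23 = (1)*(4) + (3)*(4) = 16
v _| B = 6*e1 + 14*e2 + 16*e3


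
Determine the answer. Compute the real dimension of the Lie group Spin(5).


Spin(n) double-covers SO(n); both have Lie algebra so(n) of dimension n(n-1)/2.
n = 5
n(n-1) = 5 * 4 = 20
dim Spin(5) = 20/2 = 10


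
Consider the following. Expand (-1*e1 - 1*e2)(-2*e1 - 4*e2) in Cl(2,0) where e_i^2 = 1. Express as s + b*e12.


Expand: (-1*e1 - 1*e2)(-2*e1 - 4*e2)
= (-1)*(-2)*e1e1 + (-1)*(-4)*e1e2 + (-1)*(-2)*e2e1 + (-1)*(-4)*e2e2
Using e1^2 = e2^2 = 1, e2e1 = -e1e2:
Scalar part s = (-1)*(-2) + (-1)*(-4) = 2 + 4 = 6
Bivector part b = (-1)*(-4) - (-1)*(-2) = 4 - 2 = 2
uv = 6 + 2*e12


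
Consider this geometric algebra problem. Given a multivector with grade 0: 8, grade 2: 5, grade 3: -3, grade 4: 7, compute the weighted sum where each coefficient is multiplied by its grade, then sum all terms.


Grade-weighted sum = sum of grade_k * coefficient_k
0*8 = 0
2*5 = 10
3*(-3) = -9
4*7 = 28
Total = 0 + 10 + (-9) + 28 = 29


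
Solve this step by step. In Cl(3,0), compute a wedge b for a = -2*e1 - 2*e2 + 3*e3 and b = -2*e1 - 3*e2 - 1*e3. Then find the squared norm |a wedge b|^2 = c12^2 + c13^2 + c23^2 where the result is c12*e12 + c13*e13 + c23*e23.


a wedge b = (a1*b2 - a2*b1)*e12 + (a1*b3 - a3*b1)*e13 + (a2*b3 - a3*b2)*e23
e12 coeff: (-2)*(-3) - (-2)*(-2) = 6 - 4 = 2
e13 coeff: (-2)*(-1) - 3*(-2) = 2 - (-6) = 8
e23 coeff: (-2)*(-1) - 3*(-3) = 2 - (-9) = 11
|a wedge b|^2 = 2^2 + 8^2 + 11^2
= 4 + 64 + 121
= 189


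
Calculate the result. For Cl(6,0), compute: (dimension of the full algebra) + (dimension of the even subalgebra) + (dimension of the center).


n = 6 + 0 = 6
Total dim = 2^6 = 64
Even subalgebra dim = 2^5 = 32
n is even, so center dim = 1
Sum = 64 + 32 + 1 = 97


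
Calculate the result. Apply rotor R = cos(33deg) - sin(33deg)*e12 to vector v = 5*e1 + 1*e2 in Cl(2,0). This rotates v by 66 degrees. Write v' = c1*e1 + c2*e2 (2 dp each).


Rotor R = cos(33deg) - sin(33deg)*e12
Rotation angle theta = 2 * 33 = 66 degrees
v' = R*v*~R rotates v by theta.
cos(66deg) = 0.4067, sin(66deg) = 0.9135
v'_1 = 5*cos(66deg) - 1*sin(66deg)
= 5*0.4067 - 1*0.9135
= 1.12
v'_2 = 5*sin(66deg) + 1*cos(66deg)
= 5*0.9135 + 1*0.4067
= 4.97
v' = 1.12*e1 + 4.97*e2


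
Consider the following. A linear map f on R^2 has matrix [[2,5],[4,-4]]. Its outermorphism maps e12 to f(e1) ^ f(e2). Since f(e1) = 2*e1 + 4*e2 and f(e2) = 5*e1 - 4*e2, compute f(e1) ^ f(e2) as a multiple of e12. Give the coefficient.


The outermorphism of a linear map f sends e1^e2 to f(e1)^f(e2).
f(e1) = 2*e1 + 4*e2
f(e2) = 5*e1 - 4*e2
f(e1) ^ f(e2) = (2*e1 + 4*e2) ^ (5*e1 - 4*e2)
= 2*(-4)*e12 + 4*5*e21
= (-8 - 20)*e12
= -28*e12
Coefficient = -28


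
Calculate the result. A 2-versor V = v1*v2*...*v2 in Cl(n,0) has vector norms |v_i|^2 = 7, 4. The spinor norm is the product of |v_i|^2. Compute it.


Spinor norm N(V) = |v1|^2 * |v2|^2 * ... * |v2|^2
= 7 * 4
Running product: 7, 28
N(V) = 28


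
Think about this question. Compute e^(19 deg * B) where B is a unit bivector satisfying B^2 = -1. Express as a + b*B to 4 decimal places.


For a unit bivector B with B^2 = -1, the exponential series gives
e^(theta*B) = cos(theta) + sin(theta)*B (the GA analogue of Euler's formula).
theta = 19 degrees = 0.331613 rad
cos(19 deg) = 0.9455
sin(19 deg) = 0.3256
exp(theta*B) = 0.9455 + 0.3256*B


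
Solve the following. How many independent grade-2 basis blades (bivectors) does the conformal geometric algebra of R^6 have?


The conformal model of R^6 uses Cl(7,1) with m = 6 + 2 = 8 generators.
Number of grade-2 blades = C(m, 2) = C(8, 2)
= 8*7/2 = 28


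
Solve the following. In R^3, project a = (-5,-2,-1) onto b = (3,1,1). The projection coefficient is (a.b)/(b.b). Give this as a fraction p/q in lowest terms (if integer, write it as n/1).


Projection coefficient = (a . b) / (b . b)
a . b = (-5)*3 + (-2)*1 + (-1)*1
= -15 + (-2) + (-1) = -18
b . b = 3^2 + 1^2 + 1^2
= 9 + 1 + 1 = 11
Coefficient = -18/11
In lowest terms: -18/11


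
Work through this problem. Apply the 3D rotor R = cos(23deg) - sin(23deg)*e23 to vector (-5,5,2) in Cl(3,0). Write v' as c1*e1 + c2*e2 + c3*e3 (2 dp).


Rotor R = cos(23deg) - sin(23deg)*e23
Rotation angle theta = 2 * 23 = 46 degrees in the e23 plane (e2 -> e3).
The component perpendicular to the plane (e1) is invariant: v'_1 = v1 = -5.00
cos(46deg) = 0.6947, sin(46deg) = 0.7193
v'_2 = v2*cos(theta) - v3*sin(theta) = 5*0.6947 - 2*0.7193 = 2.03
v'_3 = v2*sin(theta) + v3*cos(theta) = 5*0.7193 + 2*0.6947 = 4.99
v' = -5.00*e1 + 2.03*e2 + 4.99*e3


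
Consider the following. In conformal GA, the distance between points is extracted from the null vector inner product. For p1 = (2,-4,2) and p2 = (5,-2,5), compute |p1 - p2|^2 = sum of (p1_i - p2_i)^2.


p1 - p2 = (-3, -2, -3)
|p1 - p2|^2 = (-3)^2 + (-2)^2 + (-3)^2
= 9 + 4 + 9
= 22


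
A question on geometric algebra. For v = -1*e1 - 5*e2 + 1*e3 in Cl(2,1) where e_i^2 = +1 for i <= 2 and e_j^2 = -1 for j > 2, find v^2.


v^2 = sum of c_i^2 * e_i^2
Positive signature terms (e_i^2 = +1): (-1)^2 + (-5)^2 = 26
Negative signature terms (e_j^2 = -1): 1^2 = 1
v^2 = 26 - 1 = 25


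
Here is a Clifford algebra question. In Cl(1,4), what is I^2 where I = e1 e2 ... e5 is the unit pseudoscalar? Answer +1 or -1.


The pseudoscalar I = e1...e_n (product of all n generators) of Cl(p,q) satisfies I^2 = (-1)^(q + n(n-1)/2).
p = 1, q = 4, n = p + q = 5
n(n-1)/2 = 5 * 4 / 2 = 10
Exponent = q + n(n-1)/2 = 4 + 10 = 14
I^2 = (-1)^14 = +1


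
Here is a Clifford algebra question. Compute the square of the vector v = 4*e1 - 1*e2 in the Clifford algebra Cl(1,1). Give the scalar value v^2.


v^2 = sum of c_i^2 * e_i^2
Positive signature terms (e_i^2 = +1): 4^2 = 16
Negative signature terms (e_j^2 = -1): (-1)^2 = 1
v^2 = 16 - 1 = 15


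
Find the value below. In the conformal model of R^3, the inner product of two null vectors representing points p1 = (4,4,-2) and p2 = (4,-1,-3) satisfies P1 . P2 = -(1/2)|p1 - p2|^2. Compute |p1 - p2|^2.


p1 - p2 = (0, 5, 1)
|p1 - p2|^2 = 0^2 + 5^2 + 1^2
= 0 + 25 + 1
= 26


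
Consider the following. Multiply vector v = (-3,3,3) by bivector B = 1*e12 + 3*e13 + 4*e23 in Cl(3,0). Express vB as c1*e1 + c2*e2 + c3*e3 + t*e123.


vB has grade-1 (vector) and grade-3 (trivector) parts: vB = (v _| B) + (v ^ B).
Vector part <vB>_1:
  e1: -v2*b12 - v3*b13 = -(3)*(1) - (3)*(3) = -12
  e2: v1*b12 - v3*b23 = (-3)*(1) - (3)*(4) = -15
  e3: v1*b13 + v2*b23 = (-3)*(3) + (3)*(4) = 3
Trivector part <vB>_3:
  e123: v1*b23 - v2*b13 + v3*b12 = (-3)*(4) - (3)*(3) + (3)*(1) = -18
vB = -12*e1 - 15*e2 + 3*e3 - 18*e123


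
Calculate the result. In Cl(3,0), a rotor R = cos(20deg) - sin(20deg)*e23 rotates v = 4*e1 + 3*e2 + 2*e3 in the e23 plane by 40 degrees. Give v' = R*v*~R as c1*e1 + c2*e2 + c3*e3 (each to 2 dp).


Rotor R = cos(20deg) - sin(20deg)*e23
Rotation angle theta = 2 * 20 = 40 degrees in the e23 plane (e2 -> e3).
The component perpendicular to the plane (e1) is invariant: v'_1 = v1 = 4.00
cos(40deg) = 0.7660, sin(40deg) = 0.6428
v'_2 = v2*cos(theta) - v3*sin(theta) = 3*0.7660 - 2*0.6428 = 1.01
v'_3 = v2*sin(theta) + v3*cos(theta) = 3*0.6428 + 2*0.7660 = 3.46
v' = 4.00*e1 + 1.01*e2 + 3.46*e3


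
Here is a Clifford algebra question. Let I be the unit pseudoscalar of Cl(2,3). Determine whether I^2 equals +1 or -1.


The pseudoscalar I = e1...e_n (product of all n generators) of Cl(p,q) satisfies I^2 = (-1)^(q + n(n-1)/2).
p = 2, q = 3, n = p + q = 5
n(n-1)/2 = 5 * 4 / 2 = 10
Exponent = q + n(n-1)/2 = 3 + 10 = 13
I^2 = (-1)^13 = -1


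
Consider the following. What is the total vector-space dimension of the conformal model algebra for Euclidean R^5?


The conformal model of R^5 uses Cl(6,1): the 5 Euclidean generators plus two extra orthogonal generators e+ (e+^2 = +1) and e- (e-^2 = -1), from which the null vectors e0, einf are built.
Number of generators m = 5 + 2 = 7.
dim Cl(p,q) = 2^m = 2^7 = 128


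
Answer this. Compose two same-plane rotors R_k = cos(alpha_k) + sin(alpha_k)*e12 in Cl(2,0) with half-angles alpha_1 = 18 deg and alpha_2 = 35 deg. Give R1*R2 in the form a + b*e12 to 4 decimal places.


Same-plane rotors commute and their half-angles add:
R1*R2 = cos(a1 + a2) + sin(a1 + a2)*e12.
a1 + a2 = 18 + 35 = 53 deg
cos(53 deg) = 0.6018
sin(53 deg) = 0.7986
R1*R2 = 0.6018 + 0.7986*e12


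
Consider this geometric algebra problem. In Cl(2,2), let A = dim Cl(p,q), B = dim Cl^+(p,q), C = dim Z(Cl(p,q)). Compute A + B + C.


n = 2 + 2 = 4
Total dim = 2^4 = 16
Even subalgebra dim = 2^3 = 8
n is even, so center dim = 1
Sum = 16 + 8 + 1 = 25


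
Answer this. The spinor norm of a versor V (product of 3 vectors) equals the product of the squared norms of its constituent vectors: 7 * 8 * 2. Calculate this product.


Spinor norm N(V) = |v1|^2 * |v2|^2 * ... * |v3|^2
= 7 * 8 * 2
Running product: 7, 56, 112
N(V) = 112


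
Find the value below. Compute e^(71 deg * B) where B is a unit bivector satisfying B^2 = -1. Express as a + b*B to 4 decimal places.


For a unit bivector B with B^2 = -1, the exponential series gives
e^(theta*B) = cos(theta) + sin(theta)*B (the GA analogue of Euler's formula).
theta = 71 degrees = 1.239184 rad
cos(71 deg) = 0.3256
sin(71 deg) = 0.9455
exp(theta*B) = 0.3256 + 0.9455*B


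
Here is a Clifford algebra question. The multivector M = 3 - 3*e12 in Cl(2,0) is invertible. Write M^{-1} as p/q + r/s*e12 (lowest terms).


M = 3 - 3*e12, where e12^2 = -1.
Since M commutes with its reverse ~M = a - b*e12, M * ~M = a^2 - b^2*e12^2 = a^2 + b^2.
So M^{-1} = ~M / (a^2 + b^2) = (a - b*e12)/(a^2 + b^2).
a^2 + b^2 = 9 + 9 = 18
Scalar part = 3/18 = 1/6
Bivector coeff = 3/18 = 1/6
M^{-1} = 1/6 + 1/6*e12


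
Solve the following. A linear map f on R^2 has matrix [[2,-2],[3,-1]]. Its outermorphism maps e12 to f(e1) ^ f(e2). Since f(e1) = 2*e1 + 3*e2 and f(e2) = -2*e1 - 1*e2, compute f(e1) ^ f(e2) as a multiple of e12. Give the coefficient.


The outermorphism of a linear map f sends e1^e2 to f(e1)^f(e2).
f(e1) = 2*e1 + 3*e2
f(e2) = -2*e1 - 1*e2
f(e1) ^ f(e2) = (2*e1 + 3*e2) ^ (-2*e1 - 1*e2)
= 2*(-1)*e12 + 3*(-2)*e21
= (-2 - (-6))*e12
= 4*e12
Coefficient = 4


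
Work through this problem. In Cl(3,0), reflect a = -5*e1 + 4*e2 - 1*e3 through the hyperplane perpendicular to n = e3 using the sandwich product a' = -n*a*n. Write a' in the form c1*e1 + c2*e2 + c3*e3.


Reflection formula: a' = -n*a*n, with n = e3 (unit vector, n^2 = 1).
For reflection through hyperplane perp to e3:
The component along e3 flips sign, others stay.
a = (-5, 4, -1)
a' = (-5, 4, 1)
a' = -5*e1 + 4*e2 + 1*e3


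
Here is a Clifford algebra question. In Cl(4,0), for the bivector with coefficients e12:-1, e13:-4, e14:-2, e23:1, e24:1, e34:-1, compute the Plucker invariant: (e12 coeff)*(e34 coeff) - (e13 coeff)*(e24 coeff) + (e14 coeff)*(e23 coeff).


Plucker relation: af - be + cd
a*f = (-1)*(-1) = 1
b*e = (-4)*1 = -4
c*d = (-2)*1 = -2
af - be + cd = 1 - (-4) + (-2)
= 3


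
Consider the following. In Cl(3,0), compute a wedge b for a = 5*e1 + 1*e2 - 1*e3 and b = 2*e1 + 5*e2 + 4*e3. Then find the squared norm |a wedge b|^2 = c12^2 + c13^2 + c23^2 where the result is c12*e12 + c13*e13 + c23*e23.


a wedge b = (a1*b2 - a2*b1)*e12 + (a1*b3 - a3*b1)*e13 + (a2*b3 - a3*b2)*e23
e12 coeff: 5*5 - 1*2 = 25 - 2 = 23
e13 coeff: 5*4 - (-1)*2 = 20 - (-2) = 22
e23 coeff: 1*4 - (-1)*5 = 4 - (-5) = 9
|a wedge b|^2 = 23^2 + 22^2 + 9^2
= 529 + 484 + 81
= 1094


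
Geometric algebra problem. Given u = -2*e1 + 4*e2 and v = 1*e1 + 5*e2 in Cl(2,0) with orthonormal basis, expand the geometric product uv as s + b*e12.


Expand: (-2*e1 + 4*e2)(1*e1 + 5*e2)
= (-2)*1*e1e1 + (-2)*5*e1e2 + 4*1*e2e1 + 4*5*e2e2
Using e1^2 = e2^2 = 1, e2e1 = -e1e2:
Scalar part s = (-2)*1 + 4*5 = -2 + 20 = 18
Bivector part b = (-2)*5 - 4*1 = -10 - 4 = -14
uv = 18 - 14*e12


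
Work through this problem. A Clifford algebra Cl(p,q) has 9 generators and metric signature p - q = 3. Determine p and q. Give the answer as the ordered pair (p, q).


We need p + q = 9 and p - q = 3.
Adding: 2p = 9 + 3 = 12, so p = 6.
Then q = 9 - 6 = 3.
(p, q) = (6, 3)


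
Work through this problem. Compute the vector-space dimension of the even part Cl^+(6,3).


Even subalgebra dimension = 2^(n-1)
n = 6 + 3 = 9
2^(9 - 1) = 2^8 = 256
Verification: sum of C(9,k) for even k = 1 + 36 + 126 + 84 + 9 = 256
Result = 256


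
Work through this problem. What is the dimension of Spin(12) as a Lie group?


Spin(n) double-covers SO(n); both have Lie algebra so(n) of dimension n(n-1)/2.
n = 12
n(n-1) = 12 * 11 = 132
dim Spin(12) = 132/2 = 66


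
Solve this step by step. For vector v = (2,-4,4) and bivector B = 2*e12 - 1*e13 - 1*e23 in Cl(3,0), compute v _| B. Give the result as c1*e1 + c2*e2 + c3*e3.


Left contraction v _| B = <vB>_1 (grade-1 part of the geometric product vB).
Using e1_|e12 = e2, e2_|e12 = -e1, e1_|e13 = e3, e3_|e13 = -e1, e2_|e23 = e3, e3_|e23 = -e2:
e1 coeff: -v2*b12 - v3*b13 = -(-4)*(2) - (4)*(-1) = 12
e2 coeff: v1*b12 - v3*b23 = (2)*(2) - (4)*(-1) = 8
e3 coeff: v1*b13 + v2*b23 = (2)*(-1) + (-4)*(-1) = 2
v _| B = 12*e1 + 8*e2 + 2*e3


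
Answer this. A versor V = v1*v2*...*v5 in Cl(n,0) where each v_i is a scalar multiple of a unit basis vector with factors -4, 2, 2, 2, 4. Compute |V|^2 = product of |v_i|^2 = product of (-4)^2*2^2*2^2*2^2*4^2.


Each vector v_i has |v_i|^2 = s_i^2
Squared scales: (-4)^2 = 16, 2^2 = 4, 2^2 = 4, 2^2 = 4, 4^2 = 16
|V|^2 = 16 * 4 * 4 * 4 * 16
= 16384


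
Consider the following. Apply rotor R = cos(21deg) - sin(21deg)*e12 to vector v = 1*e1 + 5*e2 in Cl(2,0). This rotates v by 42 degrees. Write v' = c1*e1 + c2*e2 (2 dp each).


Rotor R = cos(21deg) - sin(21deg)*e12
Rotation angle theta = 2 * 21 = 42 degrees
v' = R*v*~R rotates v by theta.
cos(42deg) = 0.7431, sin(42deg) = 0.6691
v'_1 = 1*cos(42deg) - 5*sin(42deg)
= 1*0.7431 - 5*0.6691
= -2.60
v'_2 = 1*sin(42deg) + 5*cos(42deg)
= 1*0.6691 + 5*0.7431
= 4.38
v' = -2.60*e1 + 4.38*e2


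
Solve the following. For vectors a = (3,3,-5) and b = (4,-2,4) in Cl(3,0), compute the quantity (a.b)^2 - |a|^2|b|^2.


a . b = 3*4 + 3*(-2) + (-5)*4
= 12 + (-6) + (-20) = -14
|a|^2 = 3^2 + 3^2 + (-5)^2 = 43
|b|^2 = 4^2 + (-2)^2 + 4^2 = 36
(a.b)^2 = (-14)^2 = 196
|a|^2 * |b|^2 = 43 * 36 = 1548
Result = 196 - 1548 = -1352


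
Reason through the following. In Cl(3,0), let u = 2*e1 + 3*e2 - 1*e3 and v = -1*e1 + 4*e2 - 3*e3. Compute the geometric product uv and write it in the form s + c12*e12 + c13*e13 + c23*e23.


In Cl(3,0): e_i^2 = 1, e_ie_j = -e_je_i for i != j.
Scalar part = u . v = 2*(-1) + 3*4 + (-1)*(-3)
= -2 + 12 + 3 = 13
e12 coeff = 2*4 - 3*(-1) = 8 - (-3) = 11
e13 coeff = 2*(-3) - (-1)*(-1) = -6 - 1 = -7
e23 coeff = 3*(-3) - (-1)*4 = -9 - (-4) = -5
uv = 13 + 11*e12 - 7*e13 - 5*e23


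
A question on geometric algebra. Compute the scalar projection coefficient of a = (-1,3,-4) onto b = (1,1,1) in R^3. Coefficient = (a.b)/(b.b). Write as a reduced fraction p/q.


Projection coefficient = (a . b) / (b . b)
a . b = (-1)*1 + 3*1 + (-4)*1
= -1 + 3 + (-4) = -2
b . b = 1^2 + 1^2 + 1^2
= 1 + 1 + 1 = 3
Coefficient = -2/3
In lowest terms: -2/3


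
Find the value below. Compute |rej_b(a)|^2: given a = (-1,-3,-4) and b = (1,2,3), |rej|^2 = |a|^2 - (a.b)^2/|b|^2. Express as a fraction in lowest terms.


|a|^2 = (-1)^2 + (-3)^2 + (-4)^2 = 26
|b|^2 = 1^2 + 2^2 + 3^2 = 14
a . b = (-1)*1 + (-3)*2 + (-4)*3 = -19
(a.b)^2 = (-19)^2 = 361
|rej|^2 = 26 - 361/14
= (364 - 361)/14
= 3/14
In lowest terms: 3/14


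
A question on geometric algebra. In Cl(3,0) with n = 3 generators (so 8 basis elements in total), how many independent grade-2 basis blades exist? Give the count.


Number of grade-k basis blades in Cl(p,q) with n = p + q is C(n, k).
n = 3 + 0 = 3
C(3, 2) = 3! / (2! * 1!)
= 6 / (2 * 1)
= 3


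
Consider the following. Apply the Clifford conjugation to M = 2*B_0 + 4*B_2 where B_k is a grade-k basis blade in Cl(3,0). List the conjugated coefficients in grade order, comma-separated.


Clifford conjugate sign for grade k: (-1)^(k(k+1)/2)
Grade 0: (-1)^(0*1/2) = (-1)^0 = 1, coeff 2 -> 2
Grade 2: (-1)^(2*3/2) = (-1)^3 = -1, coeff 4 -> -4
Conjugated coefficients: 2, -4


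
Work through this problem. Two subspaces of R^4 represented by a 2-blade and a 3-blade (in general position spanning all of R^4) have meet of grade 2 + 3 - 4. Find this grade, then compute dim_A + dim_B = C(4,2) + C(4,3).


Meet grade = grade(A) + grade(B) - n
= 2 + 3 - 4 = 1
C(4,2) = 6
C(4,3) = 4
dim_A + dim_B = 6 + 4 = 10


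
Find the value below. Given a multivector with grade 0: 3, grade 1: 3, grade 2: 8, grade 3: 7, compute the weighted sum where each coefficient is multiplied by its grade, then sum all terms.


Grade-weighted sum = sum of grade_k * coefficient_k
0*3 = 0
1*3 = 3
2*8 = 16
3*7 = 21
Total = 0 + 3 + 16 + 21 = 40


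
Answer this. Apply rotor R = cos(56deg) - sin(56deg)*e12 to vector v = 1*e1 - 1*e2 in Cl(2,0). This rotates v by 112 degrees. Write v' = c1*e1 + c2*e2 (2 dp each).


Rotor R = cos(56deg) - sin(56deg)*e12
Rotation angle theta = 2 * 56 = 112 degrees
v' = R*v*~R rotates v by theta.
cos(112deg) = -0.3746, sin(112deg) = 0.9272
v'_1 = 1*cos(112deg) - (-1)*sin(112deg)
= 1*(-0.3746) - (-1)*0.9272
= 0.55
v'_2 = 1*sin(112deg) + (-1)*cos(112deg)
= 1*0.9272 + (-1)*(-0.3746)
= 1.30
v' = 0.55*e1 + 1.30*e2


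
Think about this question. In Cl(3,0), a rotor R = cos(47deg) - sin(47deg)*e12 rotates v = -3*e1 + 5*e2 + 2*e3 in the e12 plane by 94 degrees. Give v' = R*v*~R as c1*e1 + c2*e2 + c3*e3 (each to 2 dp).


Rotor R = cos(47deg) - sin(47deg)*e12
Rotation angle theta = 2 * 47 = 94 degrees in the e12 plane (e1 -> e2).
The component perpendicular to the plane (e3) is invariant: v'_3 = v3 = 2.00
cos(94deg) = -0.0698, sin(94deg) = 0.9976
v'_1 = v1*cos(theta) - v2*sin(theta) = -3*(-0.0698) - 5*0.9976 = -4.78
v'_2 = v1*sin(theta) + v2*cos(theta) = -3*0.9976 + 5*(-0.0698) = -3.34
v' = -4.78*e1 - 3.34*e2 + 2.00*e3
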